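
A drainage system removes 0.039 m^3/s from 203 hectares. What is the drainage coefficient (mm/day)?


DC = Q * 86400 / (A * 10000) * 1000
DC = 0.039 * 86400 / (203 * 10000) * 1000
DC = 3369600.0000 / 2030000

1.6599 mm/day


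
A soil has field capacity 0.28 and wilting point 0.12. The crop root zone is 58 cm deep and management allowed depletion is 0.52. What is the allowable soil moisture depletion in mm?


SMD = (FC - PWP) * d * MAD * 10
SMD = (0.28 - 0.12) * 58 * 0.52 * 10
SMD = 0.1600 * 58 * 0.52 * 10

48.2560 mm


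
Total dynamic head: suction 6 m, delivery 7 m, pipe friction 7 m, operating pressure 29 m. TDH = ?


TDH = Hs + Hd + hf + Hp = 6 + 7 + 7 + 29 = 49

49 m


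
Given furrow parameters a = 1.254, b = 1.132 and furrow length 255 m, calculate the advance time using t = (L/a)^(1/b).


t = (L/a)^(1/b)
t = (255/1.254)^(1/1.132)
t = 203.349282^(1/1.132)

109.4167 min


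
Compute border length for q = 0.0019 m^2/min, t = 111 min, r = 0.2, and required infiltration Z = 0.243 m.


L = q*t/((1+r)*Z)
L = 0.0019*111/((1+0.2)*0.243)
L = 0.2109/0.2916

0.7233 m


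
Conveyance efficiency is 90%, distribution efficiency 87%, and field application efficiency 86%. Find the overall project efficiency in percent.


Ec = 0.9, Eb = 0.87, Ea = 0.86
E = 0.9 * 0.87 * 0.86 * 100 = 67.3380%

67.3380 %


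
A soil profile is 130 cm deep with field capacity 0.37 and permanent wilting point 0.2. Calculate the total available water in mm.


AWC = (FC - PWP) * d * 10
AWC = (0.37 - 0.2) * 130 * 10
AWC = 0.1700 * 130 * 10

221.0000 mm


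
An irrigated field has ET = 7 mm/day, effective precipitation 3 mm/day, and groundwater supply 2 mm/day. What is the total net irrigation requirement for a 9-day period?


Daily deficit = ET - Pe - GW = 7 - 3 - 2 = 2 mm/day
NIR = 2 * 9 = 18 mm

18.0000 mm


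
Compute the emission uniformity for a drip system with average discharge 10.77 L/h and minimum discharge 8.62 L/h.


EU = (q_min/q_avg)*100 = (8.62/10.77)*100 = 80.0371%

80.0371 %


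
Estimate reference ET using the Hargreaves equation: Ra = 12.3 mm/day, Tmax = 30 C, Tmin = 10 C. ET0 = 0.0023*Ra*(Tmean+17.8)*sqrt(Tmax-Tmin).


Tmean = (Tmax + Tmin)/2 = (30 + 10)/2 = 20.0
ET0 = 0.0023 * 12.3 * (20.0 + 17.8) * sqrt(30 - 10)
ET0 = 0.0023 * 12.3 * 37.8 * 4.472136

4.7823 mm/day


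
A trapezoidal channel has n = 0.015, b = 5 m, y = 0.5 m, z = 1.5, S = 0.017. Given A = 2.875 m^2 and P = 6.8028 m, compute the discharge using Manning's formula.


R = A/P = 2.875/6.8028 = 0.422620
Q = (1/0.015) * 2.875 * 0.422620^(2/3) * 0.017^0.5

14.0736 m^3/s


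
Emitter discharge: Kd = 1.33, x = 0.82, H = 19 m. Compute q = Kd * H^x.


q = Kd * H^x = 1.33 * 19^0.82 = 1.33 * 11.183505

14.8741 L/h


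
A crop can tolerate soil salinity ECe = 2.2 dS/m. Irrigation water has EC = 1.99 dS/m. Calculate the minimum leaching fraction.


LR = ECiw / (5*ECe - ECiw)
LR = 1.99 / (5*2.2 - 1.99)
LR = 1.99 / 9.0100

0.2209


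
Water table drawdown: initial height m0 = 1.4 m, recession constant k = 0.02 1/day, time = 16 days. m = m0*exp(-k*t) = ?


m = m0 * exp(-k*t)
m = 1.4 * exp(-0.02 * 16)
m = 1.4 * exp(-0.3200)

1.0166 m


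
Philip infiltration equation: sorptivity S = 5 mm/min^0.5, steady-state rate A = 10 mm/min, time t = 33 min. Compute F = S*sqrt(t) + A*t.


F = S*sqrt(t) + A*t
F = 5*sqrt(33) + 10*33
F = 5*5.744563 + 330

358.7228 mm


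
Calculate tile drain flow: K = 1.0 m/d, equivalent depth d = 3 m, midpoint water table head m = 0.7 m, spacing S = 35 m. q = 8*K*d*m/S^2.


q = 8*K*d*m/S^2
q = 8*1.0*3*0.7/35^2
q = 16.8000 / 1225

0.0137 m/d


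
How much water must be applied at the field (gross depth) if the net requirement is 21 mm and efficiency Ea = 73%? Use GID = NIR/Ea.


Ea = 73% = 0.73
GID = NIR / Ea = 21 / 0.73 = 28.7671 mm

28.7671 mm


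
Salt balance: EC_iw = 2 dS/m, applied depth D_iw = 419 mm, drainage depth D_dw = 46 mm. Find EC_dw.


EC_dw = EC_iw * D_iw / D_dw
EC_dw = 2 * 419 / 46
EC_dw = 838 / 46

18.2174 dS/m


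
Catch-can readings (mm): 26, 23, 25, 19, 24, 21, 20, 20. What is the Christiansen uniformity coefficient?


mean = 22.250000 mm
MAD = 2.250000 mm
CU = (1 - 2.250000/22.250000)*100

89.8876 %


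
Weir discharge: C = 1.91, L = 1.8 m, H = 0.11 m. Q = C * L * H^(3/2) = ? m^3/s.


Q = C * L * H^(3/2) = 1.91 * 1.8 * 0.11^1.5 = 1.91 * 1.8 * 0.036483

0.1254 m^3/s


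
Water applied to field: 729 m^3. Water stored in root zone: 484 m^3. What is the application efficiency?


Ea = V_root / V_field * 100 = 484 / 729 * 100 = 66.3923%

66.3923 %


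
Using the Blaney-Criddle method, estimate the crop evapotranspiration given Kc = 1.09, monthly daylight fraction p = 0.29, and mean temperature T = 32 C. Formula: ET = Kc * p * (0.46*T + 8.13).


ET = Kc * p * (0.46*T + 8.13)
ET = 1.09 * 0.29 * (0.46*32 + 8.13)
ET = 1.09 * 0.29 * 22.8500

7.2229 mm/day


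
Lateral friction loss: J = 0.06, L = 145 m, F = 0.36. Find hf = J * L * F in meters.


hf = J * L * F = 0.06 * 145 * 0.36 = 3.1320 m

3.1320 m


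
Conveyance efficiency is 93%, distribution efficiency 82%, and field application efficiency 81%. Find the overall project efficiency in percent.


Ec = 0.93, Eb = 0.82, Ea = 0.81
E = 0.93 * 0.82 * 0.81 * 100 = 61.7706%

61.7706 %


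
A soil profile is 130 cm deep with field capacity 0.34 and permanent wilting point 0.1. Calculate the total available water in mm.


AWC = (FC - PWP) * d * 10
AWC = (0.34 - 0.1) * 130 * 10
AWC = 0.2400 * 130 * 10

312.0000 mm


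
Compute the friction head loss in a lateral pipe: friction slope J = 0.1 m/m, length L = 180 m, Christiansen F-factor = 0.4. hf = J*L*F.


hf = J * L * F = 0.1 * 180 * 0.4 = 7.2000 m

7.2000 m


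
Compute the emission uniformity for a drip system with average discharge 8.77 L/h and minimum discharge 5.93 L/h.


EU = (q_min/q_avg)*100 = (5.93/8.77)*100 = 67.6169%

67.6169 %


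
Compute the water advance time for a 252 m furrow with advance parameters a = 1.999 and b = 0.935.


t = (L/a)^(1/b)
t = (252/1.999)^(1/0.935)
t = 126.063032^(1/0.935)

176.4485 min


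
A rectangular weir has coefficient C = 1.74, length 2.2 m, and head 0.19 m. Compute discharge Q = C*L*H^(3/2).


Q = C * L * H^(3/2) = 1.74 * 2.2 * 0.19^1.5 = 1.74 * 2.2 * 0.082819

0.3170 m^3/s


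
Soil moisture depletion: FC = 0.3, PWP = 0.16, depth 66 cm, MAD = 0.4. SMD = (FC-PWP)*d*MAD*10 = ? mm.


SMD = (FC - PWP) * d * MAD * 10
SMD = (0.3 - 0.16) * 66 * 0.4 * 10
SMD = 0.1400 * 66 * 0.4 * 10

36.9600 mm


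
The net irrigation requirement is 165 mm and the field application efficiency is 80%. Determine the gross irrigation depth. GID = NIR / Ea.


Ea = 80% = 0.8
GID = NIR / Ea = 165 / 0.8 = 206.2500 mm

206.2500 mm


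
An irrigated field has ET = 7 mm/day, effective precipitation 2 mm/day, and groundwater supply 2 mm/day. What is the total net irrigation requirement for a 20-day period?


Daily deficit = ET - Pe - GW = 7 - 2 - 2 = 3 mm/day
NIR = 3 * 20 = 60 mm

60.0000 mm


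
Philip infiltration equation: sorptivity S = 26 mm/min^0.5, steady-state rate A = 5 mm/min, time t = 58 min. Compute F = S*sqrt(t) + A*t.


F = S*sqrt(t) + A*t
F = 26*sqrt(58) + 5*58
F = 26*7.615773 + 290

488.0101 mm


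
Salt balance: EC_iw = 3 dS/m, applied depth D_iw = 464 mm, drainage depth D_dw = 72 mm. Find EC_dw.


EC_dw = EC_iw * D_iw / D_dw
EC_dw = 3 * 464 / 72
EC_dw = 1392 / 72

19.3333 dS/m


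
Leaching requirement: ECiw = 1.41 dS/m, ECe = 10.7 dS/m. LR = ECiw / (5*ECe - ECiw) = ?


LR = ECiw / (5*ECe - ECiw)
LR = 1.41 / (5*10.7 - 1.41)
LR = 1.41 / 52.0900

0.0271


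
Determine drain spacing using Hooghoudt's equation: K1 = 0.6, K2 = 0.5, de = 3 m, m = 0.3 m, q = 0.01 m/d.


S^2 = 8*K2*de*m/q + 4*K1*m^2/q
S^2 = 8*0.5*3*0.3/0.01 + 4*0.6*0.3^2/0.01
S = sqrt(381.6000)

19.5346 m


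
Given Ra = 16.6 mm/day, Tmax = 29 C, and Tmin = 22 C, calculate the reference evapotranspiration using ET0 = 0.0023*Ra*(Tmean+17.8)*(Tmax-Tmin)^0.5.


Tmean = (Tmax + Tmin)/2 = (29 + 22)/2 = 25.5
ET0 = 0.0023 * 16.6 * (25.5 + 17.8) * sqrt(29 - 22)
ET0 = 0.0023 * 16.6 * 43.3 * 2.645751

4.3739 mm/day


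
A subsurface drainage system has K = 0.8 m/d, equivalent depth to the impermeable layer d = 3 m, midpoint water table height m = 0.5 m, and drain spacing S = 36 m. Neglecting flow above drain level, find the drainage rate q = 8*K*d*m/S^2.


q = 8*K*d*m/S^2
q = 8*0.8*3*0.5/36^2
q = 9.6000 / 1296

0.0074 m/d


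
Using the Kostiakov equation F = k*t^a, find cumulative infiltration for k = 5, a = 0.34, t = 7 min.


F = k * t^a = 5 * 7^0.34
F = 5 * 1.937909

9.6895 mm


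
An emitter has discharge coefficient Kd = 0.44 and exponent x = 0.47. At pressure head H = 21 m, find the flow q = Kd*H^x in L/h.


q = Kd * H^x = 0.44 * 21^0.47 = 0.44 * 4.182569

1.8403 L/h


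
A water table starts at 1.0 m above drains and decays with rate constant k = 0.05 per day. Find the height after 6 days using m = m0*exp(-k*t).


m = m0 * exp(-k*t)
m = 1.0 * exp(-0.05 * 6)
m = 1.0 * exp(-0.3000)

0.7408 m


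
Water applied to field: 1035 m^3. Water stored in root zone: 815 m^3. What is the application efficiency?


Ea = V_root / V_field * 100 = 815 / 1035 * 100 = 78.7440%

78.7440 %


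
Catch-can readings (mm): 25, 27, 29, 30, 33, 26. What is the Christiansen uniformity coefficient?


mean = 28.333333 mm
MAD = 2.333333 mm
CU = (1 - 2.333333/28.333333)*100

91.7647 %


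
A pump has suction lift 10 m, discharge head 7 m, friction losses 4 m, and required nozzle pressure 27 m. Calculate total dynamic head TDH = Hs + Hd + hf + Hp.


TDH = Hs + Hd + hf + Hp = 10 + 7 + 4 + 27 = 48

48 m


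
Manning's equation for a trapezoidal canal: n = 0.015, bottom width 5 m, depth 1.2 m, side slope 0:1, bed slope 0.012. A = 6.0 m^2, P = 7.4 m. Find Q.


R = A/P = 6.0/7.4 = 0.810811
Q = (1/0.015) * 6.0 * 0.810811^(2/3) * 0.012^0.5

38.1005 m^3/s


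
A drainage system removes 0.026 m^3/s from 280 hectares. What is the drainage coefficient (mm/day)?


DC = Q * 86400 / (A * 10000) * 1000
DC = 0.026 * 86400 / (280 * 10000) * 1000
DC = 2246400.0000 / 2800000

0.8023 mm/day


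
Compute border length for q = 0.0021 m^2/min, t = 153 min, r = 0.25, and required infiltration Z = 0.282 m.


L = q*t/((1+r)*Z)
L = 0.0021*153/((1+0.25)*0.282)
L = 0.3213/0.3525

0.9115 m


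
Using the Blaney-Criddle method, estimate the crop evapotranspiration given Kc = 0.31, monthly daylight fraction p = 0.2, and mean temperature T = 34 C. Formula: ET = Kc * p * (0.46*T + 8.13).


ET = Kc * p * (0.46*T + 8.13)
ET = 0.31 * 0.2 * (0.46*34 + 8.13)
ET = 0.31 * 0.2 * 23.7700

1.4737 mm/day


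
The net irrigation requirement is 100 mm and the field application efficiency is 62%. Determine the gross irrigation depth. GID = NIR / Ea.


Ea = 62% = 0.62
GID = NIR / Ea = 100 / 0.62 = 161.2903 mm

161.2903 mm


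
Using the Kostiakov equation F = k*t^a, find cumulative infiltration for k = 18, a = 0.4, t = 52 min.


F = k * t^a = 18 * 52^0.4
F = 18 * 4.857372

87.4327 mm


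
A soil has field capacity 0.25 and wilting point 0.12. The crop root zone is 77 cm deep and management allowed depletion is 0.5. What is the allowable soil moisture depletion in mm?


SMD = (FC - PWP) * d * MAD * 10
SMD = (0.25 - 0.12) * 77 * 0.5 * 10
SMD = 0.1300 * 77 * 0.5 * 10

50.0500 mm


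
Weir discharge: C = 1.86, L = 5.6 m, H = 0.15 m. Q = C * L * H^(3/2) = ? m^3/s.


Q = C * L * H^(3/2) = 1.86 * 5.6 * 0.15^1.5 = 1.86 * 5.6 * 0.058095

0.6051 m^3/s


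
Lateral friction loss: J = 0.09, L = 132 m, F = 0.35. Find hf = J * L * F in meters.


hf = J * L * F = 0.09 * 132 * 0.35 = 4.1580 m

4.1580 m


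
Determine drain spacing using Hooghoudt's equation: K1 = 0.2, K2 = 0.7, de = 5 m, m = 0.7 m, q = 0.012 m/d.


S^2 = 8*K2*de*m/q + 4*K1*m^2/q
S^2 = 8*0.7*5*0.7/0.012 + 4*0.2*0.7^2/0.012
S = sqrt(1666.0000)

40.8167 m


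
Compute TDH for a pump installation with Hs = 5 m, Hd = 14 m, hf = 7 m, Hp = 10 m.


TDH = Hs + Hd + hf + Hp = 5 + 14 + 7 + 10 = 36

36 m


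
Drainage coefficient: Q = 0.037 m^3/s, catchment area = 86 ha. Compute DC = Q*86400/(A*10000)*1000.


DC = Q * 86400 / (A * 10000) * 1000
DC = 0.037 * 86400 / (86 * 10000) * 1000
DC = 3196800.0000 / 860000

3.7172 mm/day


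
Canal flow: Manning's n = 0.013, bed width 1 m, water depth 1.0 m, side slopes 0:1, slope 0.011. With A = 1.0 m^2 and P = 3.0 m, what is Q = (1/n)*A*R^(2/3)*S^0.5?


R = A/P = 1.0/3.0 = 0.333333
Q = (1/0.013) * 1.0 * 0.333333^(2/3) * 0.011^0.5

3.8786 m^3/s


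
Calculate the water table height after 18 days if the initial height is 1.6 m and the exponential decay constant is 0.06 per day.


m = m0 * exp(-k*t)
m = 1.6 * exp(-0.06 * 18)
m = 1.6 * exp(-1.0800)

0.5434 m


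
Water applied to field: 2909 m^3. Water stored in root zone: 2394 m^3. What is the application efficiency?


Ea = V_root / V_field * 100 = 2394 / 2909 * 100 = 82.2963%

82.2963 %


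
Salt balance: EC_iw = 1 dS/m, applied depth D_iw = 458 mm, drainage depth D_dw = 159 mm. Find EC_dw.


EC_dw = EC_iw * D_iw / D_dw
EC_dw = 1 * 458 / 159
EC_dw = 458 / 159

2.8805 dS/m


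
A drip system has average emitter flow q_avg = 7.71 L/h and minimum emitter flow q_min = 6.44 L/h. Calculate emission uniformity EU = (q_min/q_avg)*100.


EU = (q_min/q_avg)*100 = (6.44/7.71)*100 = 83.5279%

83.5279 %


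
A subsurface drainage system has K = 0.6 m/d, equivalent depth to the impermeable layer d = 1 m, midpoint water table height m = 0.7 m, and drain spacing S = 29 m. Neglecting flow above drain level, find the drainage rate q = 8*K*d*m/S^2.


q = 8*K*d*m/S^2
q = 8*0.6*1*0.7/29^2
q = 3.3600 / 841

0.0040 m/d


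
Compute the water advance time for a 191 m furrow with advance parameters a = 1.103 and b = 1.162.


t = (L/a)^(1/b)
t = (191/1.103)^(1/1.162)
t = 173.164098^(1/1.162)

84.4080 min


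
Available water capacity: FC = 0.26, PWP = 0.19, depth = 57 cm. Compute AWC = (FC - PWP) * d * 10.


AWC = (FC - PWP) * d * 10
AWC = (0.26 - 0.19) * 57 * 10
AWC = 0.0700 * 57 * 10

39.9000 mm


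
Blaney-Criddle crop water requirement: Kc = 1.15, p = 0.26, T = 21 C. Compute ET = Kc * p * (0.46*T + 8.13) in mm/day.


ET = Kc * p * (0.46*T + 8.13)
ET = 1.15 * 0.26 * (0.46*21 + 8.13)
ET = 1.15 * 0.26 * 17.7900

5.3192 mm/day


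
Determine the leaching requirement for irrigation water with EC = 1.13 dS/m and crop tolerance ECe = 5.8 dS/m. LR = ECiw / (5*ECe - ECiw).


LR = ECiw / (5*ECe - ECiw)
LR = 1.13 / (5*5.8 - 1.13)
LR = 1.13 / 27.8700

0.0405


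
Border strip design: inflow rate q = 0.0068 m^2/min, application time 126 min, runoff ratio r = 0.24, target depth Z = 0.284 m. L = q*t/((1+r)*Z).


L = q*t/((1+r)*Z)
L = 0.0068*126/((1+0.24)*0.284)
L = 0.8568/0.35216

2.4330 m


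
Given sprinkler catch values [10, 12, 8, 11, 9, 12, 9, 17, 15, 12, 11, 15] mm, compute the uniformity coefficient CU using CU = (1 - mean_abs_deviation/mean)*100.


mean = 11.750000 mm
MAD = 2.083333 mm
CU = (1 - 2.083333/11.750000)*100

82.2695 %


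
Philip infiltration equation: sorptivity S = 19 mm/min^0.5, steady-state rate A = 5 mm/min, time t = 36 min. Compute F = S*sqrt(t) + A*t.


F = S*sqrt(t) + A*t
F = 19*sqrt(36) + 5*36
F = 19*6.000000 + 180

294.0000 mm


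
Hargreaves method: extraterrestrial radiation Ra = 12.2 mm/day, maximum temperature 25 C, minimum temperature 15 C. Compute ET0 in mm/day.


Tmean = (Tmax + Tmin)/2 = (25 + 15)/2 = 20.0
ET0 = 0.0023 * 12.2 * (20.0 + 17.8) * sqrt(25 - 15)
ET0 = 0.0023 * 12.2 * 37.8 * 3.162278

3.3541 mm/day


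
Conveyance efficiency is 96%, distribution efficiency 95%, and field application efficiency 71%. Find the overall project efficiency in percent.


Ec = 0.96, Eb = 0.95, Ea = 0.71
E = 0.96 * 0.95 * 0.71 * 100 = 64.7520%

64.7520 %


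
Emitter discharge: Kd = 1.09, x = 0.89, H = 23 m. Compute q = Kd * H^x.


q = Kd * H^x = 1.09 * 23^0.89 = 1.09 * 16.290626

17.7568 L/h


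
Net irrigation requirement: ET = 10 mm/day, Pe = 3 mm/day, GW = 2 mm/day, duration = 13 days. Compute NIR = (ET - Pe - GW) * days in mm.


Daily deficit = ET - Pe - GW = 10 - 3 - 2 = 5 mm/day
NIR = 5 * 13 = 65 mm

65.0000 mm


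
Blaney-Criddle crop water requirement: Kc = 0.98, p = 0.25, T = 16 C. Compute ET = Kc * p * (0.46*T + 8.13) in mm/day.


ET = Kc * p * (0.46*T + 8.13)
ET = 0.98 * 0.25 * (0.46*16 + 8.13)
ET = 0.98 * 0.25 * 15.4900

3.7951 mm/day


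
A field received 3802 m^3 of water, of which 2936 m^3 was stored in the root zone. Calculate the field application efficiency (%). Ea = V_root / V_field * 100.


Ea = V_root / V_field * 100 = 2936 / 3802 * 100 = 77.2225%

77.2225 %


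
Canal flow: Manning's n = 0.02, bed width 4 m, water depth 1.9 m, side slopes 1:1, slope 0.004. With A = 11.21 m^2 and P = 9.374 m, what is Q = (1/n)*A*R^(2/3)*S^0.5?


R = A/P = 11.21/9.374 = 1.195861
Q = (1/0.02) * 11.21 * 1.195861^(2/3) * 0.004^0.5

39.9386 m^3/s


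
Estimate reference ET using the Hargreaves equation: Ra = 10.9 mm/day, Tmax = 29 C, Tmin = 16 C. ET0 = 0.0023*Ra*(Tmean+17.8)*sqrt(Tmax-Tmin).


Tmean = (Tmax + Tmin)/2 = (29 + 16)/2 = 22.5
ET0 = 0.0023 * 10.9 * (22.5 + 17.8) * sqrt(29 - 16)
ET0 = 0.0023 * 10.9 * 40.3 * 3.605551

3.6428 mm/day


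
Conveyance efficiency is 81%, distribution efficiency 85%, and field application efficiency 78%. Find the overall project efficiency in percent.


Ec = 0.81, Eb = 0.85, Ea = 0.78
E = 0.81 * 0.85 * 0.78 * 100 = 53.7030%

53.7030 %


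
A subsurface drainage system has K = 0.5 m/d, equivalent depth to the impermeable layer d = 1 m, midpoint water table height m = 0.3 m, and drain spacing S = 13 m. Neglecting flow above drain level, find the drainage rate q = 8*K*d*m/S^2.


q = 8*K*d*m/S^2
q = 8*0.5*1*0.3/13^2
q = 1.2000 / 169

0.0071 m/d


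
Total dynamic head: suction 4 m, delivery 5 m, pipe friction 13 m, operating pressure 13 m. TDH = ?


TDH = Hs + Hd + hf + Hp = 4 + 5 + 13 + 13 = 35

35 m


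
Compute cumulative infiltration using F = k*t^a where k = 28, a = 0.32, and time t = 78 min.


F = k * t^a = 28 * 78^0.32
F = 28 * 4.031533

112.8829 mm


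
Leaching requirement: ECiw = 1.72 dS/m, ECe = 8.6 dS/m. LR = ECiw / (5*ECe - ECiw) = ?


LR = ECiw / (5*ECe - ECiw)
LR = 1.72 / (5*8.6 - 1.72)
LR = 1.72 / 41.2800

0.0417


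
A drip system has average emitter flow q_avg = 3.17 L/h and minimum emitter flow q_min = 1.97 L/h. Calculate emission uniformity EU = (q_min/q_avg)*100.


EU = (q_min/q_avg)*100 = (1.97/3.17)*100 = 62.1451%

62.1451 %


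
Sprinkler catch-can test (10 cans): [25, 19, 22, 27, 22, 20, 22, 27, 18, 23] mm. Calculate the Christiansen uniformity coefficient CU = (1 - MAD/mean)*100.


mean = 22.500000 mm
MAD = 2.400000 mm
CU = (1 - 2.400000/22.500000)*100

89.3333 %


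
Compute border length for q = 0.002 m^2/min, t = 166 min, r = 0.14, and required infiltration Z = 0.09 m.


L = q*t/((1+r)*Z)
L = 0.002*166/((1+0.14)*0.09)
L = 0.332/0.1026

3.2359 m


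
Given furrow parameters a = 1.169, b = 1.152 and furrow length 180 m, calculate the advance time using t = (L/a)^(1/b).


t = (L/a)^(1/b)
t = (180/1.169)^(1/1.152)
t = 153.977759^(1/1.152)

79.2200 min


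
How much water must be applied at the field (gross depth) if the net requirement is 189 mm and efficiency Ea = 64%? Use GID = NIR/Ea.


Ea = 64% = 0.64
GID = NIR / Ea = 189 / 0.64 = 295.3125 mm

295.3125 mm


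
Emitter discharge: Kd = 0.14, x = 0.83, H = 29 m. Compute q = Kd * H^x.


q = Kd * H^x = 0.14 * 29^0.83 = 0.14 * 16.360265

2.2904 L/h


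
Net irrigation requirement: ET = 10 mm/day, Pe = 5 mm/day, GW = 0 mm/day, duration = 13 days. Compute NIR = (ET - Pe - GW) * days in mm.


Daily deficit = ET - Pe - GW = 10 - 5 - 0 = 5 mm/day
NIR = 5 * 13 = 65 mm

65.0000 mm


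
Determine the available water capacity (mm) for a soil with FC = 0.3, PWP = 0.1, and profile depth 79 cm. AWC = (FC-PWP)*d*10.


AWC = (FC - PWP) * d * 10
AWC = (0.3 - 0.1) * 79 * 10
AWC = 0.2000 * 79 * 10

158.0000 mm


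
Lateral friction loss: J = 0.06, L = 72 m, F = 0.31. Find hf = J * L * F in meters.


hf = J * L * F = 0.06 * 72 * 0.31 = 1.3392 m

1.3392 m


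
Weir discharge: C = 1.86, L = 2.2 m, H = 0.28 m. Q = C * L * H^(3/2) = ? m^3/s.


Q = C * L * H^(3/2) = 1.86 * 2.2 * 0.28^1.5 = 1.86 * 2.2 * 0.148162

0.6063 m^3/s


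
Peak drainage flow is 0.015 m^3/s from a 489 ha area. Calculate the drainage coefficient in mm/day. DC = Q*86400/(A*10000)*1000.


DC = Q * 86400 / (A * 10000) * 1000
DC = 0.015 * 86400 / (489 * 10000) * 1000
DC = 1296000.0000 / 4890000

0.2650 mm/day


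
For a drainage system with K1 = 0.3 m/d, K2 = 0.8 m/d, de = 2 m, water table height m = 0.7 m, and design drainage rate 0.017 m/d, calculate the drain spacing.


S^2 = 8*K2*de*m/q + 4*K1*m^2/q
S^2 = 8*0.8*2*0.7/0.017 + 4*0.3*0.7^2/0.017
S = sqrt(561.6471)

23.6991 m


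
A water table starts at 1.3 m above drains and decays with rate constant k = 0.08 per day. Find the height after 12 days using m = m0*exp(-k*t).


m = m0 * exp(-k*t)
m = 1.3 * exp(-0.08 * 12)
m = 1.3 * exp(-0.9600)

0.4978 m


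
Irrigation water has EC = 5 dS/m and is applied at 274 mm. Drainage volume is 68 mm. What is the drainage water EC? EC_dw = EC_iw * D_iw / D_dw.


EC_dw = EC_iw * D_iw / D_dw
EC_dw = 5 * 274 / 68
EC_dw = 1370 / 68

20.1471 dS/m


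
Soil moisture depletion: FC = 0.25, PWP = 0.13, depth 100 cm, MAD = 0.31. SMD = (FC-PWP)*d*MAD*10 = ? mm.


SMD = (FC - PWP) * d * MAD * 10
SMD = (0.25 - 0.13) * 100 * 0.31 * 10
SMD = 0.1200 * 100 * 0.31 * 10

37.2000 mm


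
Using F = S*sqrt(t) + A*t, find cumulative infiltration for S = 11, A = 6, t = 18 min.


F = S*sqrt(t) + A*t
F = 11*sqrt(18) + 6*18
F = 11*4.242641 + 108

154.6691 mm


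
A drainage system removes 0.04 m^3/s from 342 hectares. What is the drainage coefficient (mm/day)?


DC = Q * 86400 / (A * 10000) * 1000
DC = 0.04 * 86400 / (342 * 10000) * 1000
DC = 3456000.0000 / 3420000

1.0105 mm/day


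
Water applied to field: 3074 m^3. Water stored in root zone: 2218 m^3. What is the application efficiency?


Ea = V_root / V_field * 100 = 2218 / 3074 * 100 = 72.1535%

72.1535 %


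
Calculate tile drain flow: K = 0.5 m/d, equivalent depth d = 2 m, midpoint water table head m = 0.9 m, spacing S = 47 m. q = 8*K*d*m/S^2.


q = 8*K*d*m/S^2
q = 8*0.5*2*0.9/47^2
q = 7.2000 / 2209

0.0033 m/d


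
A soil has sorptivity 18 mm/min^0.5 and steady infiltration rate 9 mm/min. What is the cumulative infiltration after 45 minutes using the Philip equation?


F = S*sqrt(t) + A*t
F = 18*sqrt(45) + 9*45
F = 18*6.708204 + 405

525.7477 mm


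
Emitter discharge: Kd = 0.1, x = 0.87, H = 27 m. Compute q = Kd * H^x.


q = Kd * H^x = 0.1 * 27^0.87 = 0.1 * 17.590836

1.7591 L/h


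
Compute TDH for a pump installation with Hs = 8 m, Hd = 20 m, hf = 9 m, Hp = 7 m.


TDH = Hs + Hd + hf + Hp = 8 + 20 + 9 + 7 = 44

44 m


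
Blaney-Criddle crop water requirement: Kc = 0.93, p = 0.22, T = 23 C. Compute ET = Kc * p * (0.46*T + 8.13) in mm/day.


ET = Kc * p * (0.46*T + 8.13)
ET = 0.93 * 0.22 * (0.46*23 + 8.13)
ET = 0.93 * 0.22 * 18.7100

3.8281 mm/day


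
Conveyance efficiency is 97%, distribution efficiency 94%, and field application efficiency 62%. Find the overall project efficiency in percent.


Ec = 0.97, Eb = 0.94, Ea = 0.62
E = 0.97 * 0.94 * 0.62 * 100 = 56.5316%

56.5316 %


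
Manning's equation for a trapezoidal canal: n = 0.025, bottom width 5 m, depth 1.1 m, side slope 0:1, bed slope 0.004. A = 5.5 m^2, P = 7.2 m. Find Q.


R = A/P = 5.5/7.2 = 0.763889
Q = (1/0.025) * 5.5 * 0.763889^(2/3) * 0.004^0.5

11.6271 m^3/s


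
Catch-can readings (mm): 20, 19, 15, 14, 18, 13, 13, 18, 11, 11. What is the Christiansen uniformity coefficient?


mean = 15.200000 mm
MAD = 2.840000 mm
CU = (1 - 2.840000/15.200000)*100

81.3158 %


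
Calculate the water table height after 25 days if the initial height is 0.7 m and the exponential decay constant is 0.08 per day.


m = m0 * exp(-k*t)
m = 0.7 * exp(-0.08 * 25)
m = 0.7 * exp(-2.0000)

0.0947 m


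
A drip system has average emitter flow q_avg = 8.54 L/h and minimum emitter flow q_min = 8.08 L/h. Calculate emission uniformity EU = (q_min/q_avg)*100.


EU = (q_min/q_avg)*100 = (8.08/8.54)*100 = 94.6136%

94.6136 %


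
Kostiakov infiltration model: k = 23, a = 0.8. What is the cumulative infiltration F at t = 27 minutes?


F = k * t^a = 23 * 27^0.8
F = 23 * 13.966610

321.2320 mm


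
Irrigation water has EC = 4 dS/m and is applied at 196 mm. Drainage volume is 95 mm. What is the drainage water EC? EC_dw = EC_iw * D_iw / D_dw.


EC_dw = EC_iw * D_iw / D_dw
EC_dw = 4 * 196 / 95
EC_dw = 784 / 95

8.2526 dS/m


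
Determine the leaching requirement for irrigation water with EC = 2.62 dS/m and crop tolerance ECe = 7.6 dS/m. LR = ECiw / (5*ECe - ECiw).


LR = ECiw / (5*ECe - ECiw)
LR = 2.62 / (5*7.6 - 2.62)
LR = 2.62 / 35.3800

0.0741


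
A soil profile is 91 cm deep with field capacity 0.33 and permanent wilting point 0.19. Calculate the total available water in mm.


AWC = (FC - PWP) * d * 10
AWC = (0.33 - 0.19) * 91 * 10
AWC = 0.1400 * 91 * 10

127.4000 mm


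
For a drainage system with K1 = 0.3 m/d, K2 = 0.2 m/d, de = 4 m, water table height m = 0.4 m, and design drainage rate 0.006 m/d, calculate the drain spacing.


S^2 = 8*K2*de*m/q + 4*K1*m^2/q
S^2 = 8*0.2*4*0.4/0.006 + 4*0.3*0.4^2/0.006
S = sqrt(458.6667)

21.4165 m


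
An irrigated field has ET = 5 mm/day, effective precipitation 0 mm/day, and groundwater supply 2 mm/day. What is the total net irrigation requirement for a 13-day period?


Daily deficit = ET - Pe - GW = 5 - 0 - 2 = 3 mm/day
NIR = 3 * 13 = 39 mm

39.0000 mm


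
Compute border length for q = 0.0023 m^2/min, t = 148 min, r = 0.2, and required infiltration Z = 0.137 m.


L = q*t/((1+r)*Z)
L = 0.0023*148/((1+0.2)*0.137)
L = 0.3404/0.1644

2.0706 m


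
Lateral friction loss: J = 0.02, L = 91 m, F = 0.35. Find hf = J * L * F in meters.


hf = J * L * F = 0.02 * 91 * 0.35 = 0.6370 m

0.6370 m


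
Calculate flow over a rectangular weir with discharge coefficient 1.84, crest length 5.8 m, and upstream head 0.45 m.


Q = C * L * H^(3/2) = 1.84 * 5.8 * 0.45^1.5 = 1.84 * 5.8 * 0.301869

3.2215 m^3/s


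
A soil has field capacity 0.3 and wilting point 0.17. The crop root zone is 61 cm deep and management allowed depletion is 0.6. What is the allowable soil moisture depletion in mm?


SMD = (FC - PWP) * d * MAD * 10
SMD = (0.3 - 0.17) * 61 * 0.6 * 10
SMD = 0.1300 * 61 * 0.6 * 10

47.5800 mm


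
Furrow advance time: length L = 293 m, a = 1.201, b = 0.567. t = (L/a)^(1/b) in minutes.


t = (L/a)^(1/b)
t = (293/1.201)^(1/0.567)
t = 243.963364^(1/0.567)

16234.8789 min


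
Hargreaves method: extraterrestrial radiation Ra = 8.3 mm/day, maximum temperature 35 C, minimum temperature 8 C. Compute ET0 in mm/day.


Tmean = (Tmax + Tmin)/2 = (35 + 8)/2 = 21.5
ET0 = 0.0023 * 8.3 * (21.5 + 17.8) * sqrt(35 - 8)
ET0 = 0.0023 * 8.3 * 39.3 * 5.196152

3.8983 mm/day


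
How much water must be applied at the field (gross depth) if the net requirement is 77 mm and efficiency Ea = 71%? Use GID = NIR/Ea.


Ea = 71% = 0.71
GID = NIR / Ea = 77 / 0.71 = 108.4507 mm

108.4507 mm


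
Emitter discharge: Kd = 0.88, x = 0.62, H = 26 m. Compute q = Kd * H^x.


q = Kd * H^x = 0.88 * 26^0.62 = 0.88 * 7.538475

6.6339 L/h


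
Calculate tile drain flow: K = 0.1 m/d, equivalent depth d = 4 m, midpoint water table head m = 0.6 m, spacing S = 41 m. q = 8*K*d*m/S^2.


q = 8*K*d*m/S^2
q = 8*0.1*4*0.6/41^2
q = 1.9200 / 1681

0.0011 m/d


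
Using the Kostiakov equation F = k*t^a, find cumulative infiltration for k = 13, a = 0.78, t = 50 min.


F = k * t^a = 13 * 50^0.78
F = 13 * 21.144460

274.8780 mm


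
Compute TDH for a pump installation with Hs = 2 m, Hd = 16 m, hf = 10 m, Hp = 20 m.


TDH = Hs + Hd + hf + Hp = 2 + 16 + 10 + 20 = 48

48 m


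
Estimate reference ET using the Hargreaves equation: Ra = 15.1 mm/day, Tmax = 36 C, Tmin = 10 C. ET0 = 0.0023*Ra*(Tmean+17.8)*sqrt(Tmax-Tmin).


Tmean = (Tmax + Tmin)/2 = (36 + 10)/2 = 23.0
ET0 = 0.0023 * 15.1 * (23.0 + 17.8) * sqrt(36 - 10)
ET0 = 0.0023 * 15.1 * 40.8 * 5.099020

7.2252 mm/day


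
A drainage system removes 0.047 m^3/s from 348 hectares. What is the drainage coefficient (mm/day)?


DC = Q * 86400 / (A * 10000) * 1000
DC = 0.047 * 86400 / (348 * 10000) * 1000
DC = 4060800.0000 / 3480000

1.1669 mm/day


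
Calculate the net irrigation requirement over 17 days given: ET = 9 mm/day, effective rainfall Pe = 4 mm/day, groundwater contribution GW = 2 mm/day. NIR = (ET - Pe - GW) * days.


Daily deficit = ET - Pe - GW = 9 - 4 - 2 = 3 mm/day
NIR = 3 * 17 = 51 mm

51.0000 mm


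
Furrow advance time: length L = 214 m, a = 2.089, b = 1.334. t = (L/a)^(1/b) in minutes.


t = (L/a)^(1/b)
t = (214/2.089)^(1/1.334)
t = 102.441360^(1/1.334)

32.1442 min


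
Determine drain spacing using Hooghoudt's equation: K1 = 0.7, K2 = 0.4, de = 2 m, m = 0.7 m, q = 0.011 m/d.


S^2 = 8*K2*de*m/q + 4*K1*m^2/q
S^2 = 8*0.4*2*0.7/0.011 + 4*0.7*0.7^2/0.011
S = sqrt(532.0000)

23.0651 m


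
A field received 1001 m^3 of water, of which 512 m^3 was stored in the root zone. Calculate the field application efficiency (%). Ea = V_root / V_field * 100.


Ea = V_root / V_field * 100 = 512 / 1001 * 100 = 51.1489%

51.1489 %


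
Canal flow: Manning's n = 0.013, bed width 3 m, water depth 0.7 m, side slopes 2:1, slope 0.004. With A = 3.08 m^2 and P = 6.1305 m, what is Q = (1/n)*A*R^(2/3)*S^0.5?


R = A/P = 3.08/6.1305 = 0.502406
Q = (1/0.013) * 3.08 * 0.502406^(2/3) * 0.004^0.5

9.4698 m^3/s


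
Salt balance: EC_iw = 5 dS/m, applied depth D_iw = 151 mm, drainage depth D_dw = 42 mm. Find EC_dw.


EC_dw = EC_iw * D_iw / D_dw
EC_dw = 5 * 151 / 42
EC_dw = 755 / 42

17.9762 dS/m


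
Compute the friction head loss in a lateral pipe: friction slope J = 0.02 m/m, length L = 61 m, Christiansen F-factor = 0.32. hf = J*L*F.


hf = J * L * F = 0.02 * 61 * 0.32 = 0.3904 m

0.3904 m


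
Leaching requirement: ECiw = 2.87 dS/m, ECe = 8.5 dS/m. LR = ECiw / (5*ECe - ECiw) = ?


LR = ECiw / (5*ECe - ECiw)
LR = 2.87 / (5*8.5 - 2.87)
LR = 2.87 / 39.6300

0.0724


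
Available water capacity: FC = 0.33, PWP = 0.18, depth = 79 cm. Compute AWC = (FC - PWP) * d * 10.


AWC = (FC - PWP) * d * 10
AWC = (0.33 - 0.18) * 79 * 10
AWC = 0.1500 * 79 * 10

118.5000 mm


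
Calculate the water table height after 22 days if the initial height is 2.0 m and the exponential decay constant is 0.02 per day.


m = m0 * exp(-k*t)
m = 2.0 * exp(-0.02 * 22)
m = 2.0 * exp(-0.4400)

1.2881 m


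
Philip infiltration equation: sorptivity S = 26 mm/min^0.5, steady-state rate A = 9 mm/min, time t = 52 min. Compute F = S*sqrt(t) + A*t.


F = S*sqrt(t) + A*t
F = 26*sqrt(52) + 9*52
F = 26*7.211103 + 468

655.4887 mm


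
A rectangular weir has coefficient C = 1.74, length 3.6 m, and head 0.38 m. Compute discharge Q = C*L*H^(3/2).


Q = C * L * H^(3/2) = 1.74 * 3.6 * 0.38^1.5 = 1.74 * 3.6 * 0.234248

1.4673 m^3/s


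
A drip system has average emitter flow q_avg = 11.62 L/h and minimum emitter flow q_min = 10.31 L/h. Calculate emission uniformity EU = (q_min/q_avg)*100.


EU = (q_min/q_avg)*100 = (10.31/11.62)*100 = 88.7263%

88.7263 %


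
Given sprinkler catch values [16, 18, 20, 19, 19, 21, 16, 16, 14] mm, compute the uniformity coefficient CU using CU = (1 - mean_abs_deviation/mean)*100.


mean = 17.666667 mm
MAD = 1.925926 mm
CU = (1 - 1.925926/17.666667)*100

89.0985 %


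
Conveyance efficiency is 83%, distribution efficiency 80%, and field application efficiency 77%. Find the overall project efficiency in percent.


Ec = 0.83, Eb = 0.8, Ea = 0.77
E = 0.83 * 0.8 * 0.77 * 100 = 51.1280%

51.1280 %


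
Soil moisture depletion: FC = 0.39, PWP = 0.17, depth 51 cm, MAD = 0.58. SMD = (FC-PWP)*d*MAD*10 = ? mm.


SMD = (FC - PWP) * d * MAD * 10
SMD = (0.39 - 0.17) * 51 * 0.58 * 10
SMD = 0.2200 * 51 * 0.58 * 10

65.0760 mm


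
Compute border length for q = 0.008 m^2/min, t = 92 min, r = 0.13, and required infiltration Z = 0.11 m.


L = q*t/((1+r)*Z)
L = 0.008*92/((1+0.13)*0.11)
L = 0.736/0.1243

5.9212 m


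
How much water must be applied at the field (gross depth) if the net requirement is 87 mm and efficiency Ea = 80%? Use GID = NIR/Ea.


Ea = 80% = 0.8
GID = NIR / Ea = 87 / 0.8 = 108.7500 mm

108.7500 mm


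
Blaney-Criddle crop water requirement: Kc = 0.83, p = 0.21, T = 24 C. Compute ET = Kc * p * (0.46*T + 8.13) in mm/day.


ET = Kc * p * (0.46*T + 8.13)
ET = 0.83 * 0.21 * (0.46*24 + 8.13)
ET = 0.83 * 0.21 * 19.1700

3.3413 mm/day


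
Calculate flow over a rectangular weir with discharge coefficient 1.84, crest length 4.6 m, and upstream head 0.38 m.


Q = C * L * H^(3/2) = 1.84 * 4.6 * 0.38^1.5 = 1.84 * 4.6 * 0.234248

1.9827 m^3/s


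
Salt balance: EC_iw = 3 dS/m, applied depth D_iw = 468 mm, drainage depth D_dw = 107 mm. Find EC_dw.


EC_dw = EC_iw * D_iw / D_dw
EC_dw = 3 * 468 / 107
EC_dw = 1404 / 107

13.1215 dS/m


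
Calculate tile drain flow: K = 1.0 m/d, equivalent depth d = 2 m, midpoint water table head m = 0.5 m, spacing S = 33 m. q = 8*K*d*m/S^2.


q = 8*K*d*m/S^2
q = 8*1.0*2*0.5/33^2
q = 8.0000 / 1089

0.0073 m/d


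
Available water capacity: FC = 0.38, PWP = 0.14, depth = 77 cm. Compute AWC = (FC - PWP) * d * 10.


AWC = (FC - PWP) * d * 10
AWC = (0.38 - 0.14) * 77 * 10
AWC = 0.2400 * 77 * 10

184.8000 mm


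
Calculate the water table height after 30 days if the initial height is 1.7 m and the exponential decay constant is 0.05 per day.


m = m0 * exp(-k*t)
m = 1.7 * exp(-0.05 * 30)
m = 1.7 * exp(-1.5000)

0.3793 m


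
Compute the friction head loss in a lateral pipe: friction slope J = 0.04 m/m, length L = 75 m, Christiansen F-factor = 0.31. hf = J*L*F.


hf = J * L * F = 0.04 * 75 * 0.31 = 0.9300 m

0.9300 m


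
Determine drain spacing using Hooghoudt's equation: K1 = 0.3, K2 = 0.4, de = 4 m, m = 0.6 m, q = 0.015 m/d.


S^2 = 8*K2*de*m/q + 4*K1*m^2/q
S^2 = 8*0.4*4*0.6/0.015 + 4*0.3*0.6^2/0.015
S = sqrt(540.8000)

23.2551 m


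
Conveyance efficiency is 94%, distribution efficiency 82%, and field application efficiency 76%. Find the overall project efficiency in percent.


Ec = 0.94, Eb = 0.82, Ea = 0.76
E = 0.94 * 0.82 * 0.76 * 100 = 58.5808%

58.5808 %


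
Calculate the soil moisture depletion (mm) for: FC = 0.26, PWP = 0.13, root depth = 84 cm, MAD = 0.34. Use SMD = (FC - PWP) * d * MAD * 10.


SMD = (FC - PWP) * d * MAD * 10
SMD = (0.26 - 0.13) * 84 * 0.34 * 10
SMD = 0.1300 * 84 * 0.34 * 10

37.1280 mm


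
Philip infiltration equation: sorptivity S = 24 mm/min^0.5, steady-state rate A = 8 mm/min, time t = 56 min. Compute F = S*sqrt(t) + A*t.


F = S*sqrt(t) + A*t
F = 24*sqrt(56) + 8*56
F = 24*7.483315 + 448

627.5996 mm


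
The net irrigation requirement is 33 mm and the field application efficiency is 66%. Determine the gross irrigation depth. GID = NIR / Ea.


Ea = 66% = 0.66
GID = NIR / Ea = 33 / 0.66 = 50.0000 mm

50.0000 mm


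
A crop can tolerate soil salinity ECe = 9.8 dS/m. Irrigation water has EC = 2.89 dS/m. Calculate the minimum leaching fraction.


LR = ECiw / (5*ECe - ECiw)
LR = 2.89 / (5*9.8 - 2.89)
LR = 2.89 / 46.1100

0.0627


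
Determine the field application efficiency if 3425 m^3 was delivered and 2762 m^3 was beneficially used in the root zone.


Ea = V_root / V_field * 100 = 2762 / 3425 * 100 = 80.6423%

80.6423 %


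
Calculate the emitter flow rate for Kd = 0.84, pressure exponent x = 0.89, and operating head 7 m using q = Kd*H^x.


q = Kd * H^x = 0.84 * 7^0.89 = 0.84 * 5.651155

4.7470 L/h


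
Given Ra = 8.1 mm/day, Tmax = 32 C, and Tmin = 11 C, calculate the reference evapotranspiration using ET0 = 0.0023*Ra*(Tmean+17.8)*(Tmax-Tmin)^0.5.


Tmean = (Tmax + Tmin)/2 = (32 + 11)/2 = 21.5
ET0 = 0.0023 * 8.1 * (21.5 + 17.8) * sqrt(32 - 11)
ET0 = 0.0023 * 8.1 * 39.3 * 4.582576

3.3552 mm/day


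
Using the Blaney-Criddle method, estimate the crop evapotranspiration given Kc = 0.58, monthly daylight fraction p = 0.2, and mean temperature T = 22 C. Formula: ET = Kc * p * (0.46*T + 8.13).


ET = Kc * p * (0.46*T + 8.13)
ET = 0.58 * 0.2 * (0.46*22 + 8.13)
ET = 0.58 * 0.2 * 18.2500

2.1170 mm/day


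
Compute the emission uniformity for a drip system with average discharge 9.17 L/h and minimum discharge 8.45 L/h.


EU = (q_min/q_avg)*100 = (8.45/9.17)*100 = 92.1483%

92.1483 %


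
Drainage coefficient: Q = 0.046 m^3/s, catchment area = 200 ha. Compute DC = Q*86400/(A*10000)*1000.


DC = Q * 86400 / (A * 10000) * 1000
DC = 0.046 * 86400 / (200 * 10000) * 1000
DC = 3974400.0000 / 2000000

1.9872 mm/day


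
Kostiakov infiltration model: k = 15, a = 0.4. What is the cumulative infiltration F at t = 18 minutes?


F = k * t^a = 15 * 18^0.4
F = 15 * 3.177672

47.6651 mm


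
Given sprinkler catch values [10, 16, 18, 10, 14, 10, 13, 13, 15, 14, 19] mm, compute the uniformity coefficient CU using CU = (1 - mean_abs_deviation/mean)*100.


mean = 13.818182 mm
MAD = 2.380165 mm
CU = (1 - 2.380165/13.818182)*100

82.7751 %


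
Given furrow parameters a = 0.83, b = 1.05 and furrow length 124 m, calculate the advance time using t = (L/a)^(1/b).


t = (L/a)^(1/b)
t = (124/0.83)^(1/1.05)
t = 149.397590^(1/1.05)

117.7073 min


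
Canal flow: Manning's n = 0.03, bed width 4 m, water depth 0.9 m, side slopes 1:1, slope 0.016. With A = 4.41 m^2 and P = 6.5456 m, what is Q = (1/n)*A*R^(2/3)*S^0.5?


R = A/P = 4.41/6.5456 = 0.673735
Q = (1/0.03) * 4.41 * 0.673735^(2/3) * 0.016^0.5

14.2901 m^3/s


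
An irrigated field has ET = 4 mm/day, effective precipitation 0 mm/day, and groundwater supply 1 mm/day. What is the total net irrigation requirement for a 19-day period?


Daily deficit = ET - Pe - GW = 4 - 0 - 1 = 3 mm/day
NIR = 3 * 19 = 57 mm

57.0000 mm


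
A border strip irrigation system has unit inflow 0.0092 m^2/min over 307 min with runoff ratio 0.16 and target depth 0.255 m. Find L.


L = q*t/((1+r)*Z)
L = 0.0092*307/((1+0.16)*0.255)
L = 2.8244/0.2958

9.5483 m


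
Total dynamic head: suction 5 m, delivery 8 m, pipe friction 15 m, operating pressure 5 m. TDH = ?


TDH = Hs + Hd + hf + Hp = 5 + 8 + 15 + 5 = 33

33 m


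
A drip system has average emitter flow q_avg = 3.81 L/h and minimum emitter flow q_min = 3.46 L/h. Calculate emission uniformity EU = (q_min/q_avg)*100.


EU = (q_min/q_avg)*100 = (3.46/3.81)*100 = 90.8136%

90.8136 %


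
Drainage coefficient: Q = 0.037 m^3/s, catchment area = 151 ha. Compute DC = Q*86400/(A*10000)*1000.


DC = Q * 86400 / (A * 10000) * 1000
DC = 0.037 * 86400 / (151 * 10000) * 1000
DC = 3196800.0000 / 1510000

2.1171 mm/day


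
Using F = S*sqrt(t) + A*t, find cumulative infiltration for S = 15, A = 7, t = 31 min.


F = S*sqrt(t) + A*t
F = 15*sqrt(31) + 7*31
F = 15*5.567764 + 217

300.5165 mm


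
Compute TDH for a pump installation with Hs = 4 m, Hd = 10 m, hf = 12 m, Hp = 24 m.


TDH = Hs + Hd + hf + Hp = 4 + 10 + 12 + 24 = 50

50 m


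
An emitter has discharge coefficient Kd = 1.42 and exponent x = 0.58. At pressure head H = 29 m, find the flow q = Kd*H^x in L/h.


q = Kd * H^x = 1.42 * 29^0.58 = 1.42 * 7.050028

10.0110 L/h


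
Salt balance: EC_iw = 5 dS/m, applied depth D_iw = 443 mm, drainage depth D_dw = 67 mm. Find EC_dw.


EC_dw = EC_iw * D_iw / D_dw
EC_dw = 5 * 443 / 67
EC_dw = 2215 / 67

33.0597 dS/m
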